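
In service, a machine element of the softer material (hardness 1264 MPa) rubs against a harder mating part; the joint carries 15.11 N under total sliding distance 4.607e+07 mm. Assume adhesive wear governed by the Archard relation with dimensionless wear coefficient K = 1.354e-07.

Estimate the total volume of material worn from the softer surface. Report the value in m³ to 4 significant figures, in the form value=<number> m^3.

All arithmetic carries full precision. Intermediates appear rounded; a single final rounding: 4 significant digits.
Convert: Total distance L = 4.607e+07 mm = 4.607e+04 m.
Convert: Hardness H = 1264 MPa = 1.264e+09 Pa.
Expressed in SI base units: W = 15.11 N, H = 1.264e+09 Pa, K = 1.354e-07.
Wear volume V = K·W·L/H = 1.354e-07 · 15.11 · 4.607e+04 / 1.264e+09 = 7.457e-11 m³.

value=7.457e-11 m^3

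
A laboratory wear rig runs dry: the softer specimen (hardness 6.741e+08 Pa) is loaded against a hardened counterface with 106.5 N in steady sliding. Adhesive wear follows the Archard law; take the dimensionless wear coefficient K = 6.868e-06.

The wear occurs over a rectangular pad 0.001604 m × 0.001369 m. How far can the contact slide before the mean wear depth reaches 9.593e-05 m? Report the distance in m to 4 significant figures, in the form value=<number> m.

The computation maintains full precision. Intermediates are displayed rounded — rounded just once: four significant figures.
Contact area A = 0.001604 m × 0.001369 m = 2.196e-06 m².
In SI base units, W = 106.5 N, H = 6.741e+08 Pa, K = 6.868e-06.
At the depth limit, V_lim = h_lim·A = 9.593e-05 · 2.196e-06 = 2.107e-10 m³.
Life L = V_lim·H/(K·W) = 2.107e-10 · 6.741e+08 / (6.868e-06 · 106.5) = 194.1 m.

value=194.1 m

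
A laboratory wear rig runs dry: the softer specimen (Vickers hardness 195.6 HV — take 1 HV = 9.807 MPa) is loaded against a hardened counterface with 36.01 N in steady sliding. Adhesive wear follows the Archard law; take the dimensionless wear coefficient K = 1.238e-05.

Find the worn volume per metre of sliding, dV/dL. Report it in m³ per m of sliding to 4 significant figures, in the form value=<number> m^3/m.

Intermediate values are shown rounded; the computation carries full precision. Rounded just once, at four significant figures.
Hardness H = 195.6 HV × 9.807 MPa/HV = 1918 MPa = 1.918e+09 Pa.
SI base units throughout: W = 36.01 N, H = 1.918e+09 Pa, K = 1.238e-05.
Wear rate dV/dL = K·W/H, so: 1.238e-05 · 36.01 / 1.918e+09 = 2.324e-13 m³/m.

value=2.324e-13 m^3/m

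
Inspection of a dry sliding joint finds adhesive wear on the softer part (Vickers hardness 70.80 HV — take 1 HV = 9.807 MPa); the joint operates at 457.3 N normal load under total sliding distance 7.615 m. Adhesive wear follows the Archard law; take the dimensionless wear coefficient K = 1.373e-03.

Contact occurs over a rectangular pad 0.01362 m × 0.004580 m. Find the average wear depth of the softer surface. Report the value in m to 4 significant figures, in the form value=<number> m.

value=1.104e-04 m

The intermediates appear rounded, and the computation keeps full float precision, and a lone final rounding, at 4 significant digits.
Hardness H = 70.80 HV × 9.807 MPa/HV = 694.3 MPa = 6.943e+08 Pa.
Contact area A = 0.01362 m × 0.004580 m = 6.238e-05 m².
SI base units throughout: W = 457.3 N, H = 6.943e+08 Pa, K = 1.373e-03.
Archard relation: V = K·W·L/H = 1.373e-03 · 457.3 · 7.615 / 6.943e+08 = 6.886e-09 m³.
Depth of wear h = V/A = 6.886e-09 / 6.238e-05 = 1.104e-04 m.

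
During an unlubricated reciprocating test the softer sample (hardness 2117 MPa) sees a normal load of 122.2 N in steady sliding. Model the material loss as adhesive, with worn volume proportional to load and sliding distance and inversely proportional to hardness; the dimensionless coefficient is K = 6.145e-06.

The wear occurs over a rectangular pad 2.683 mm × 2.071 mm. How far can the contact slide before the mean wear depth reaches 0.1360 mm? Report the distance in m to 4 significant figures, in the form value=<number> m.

value=2130 m

The intermediates are printed rounded — all working math holds full float precision; a lone final rounding, at 4 significant digits.
Hardness H = 2117 MPa = 2.117e+09 Pa.
Pad sides 2.683 mm × 2.071 mm = 0.002683 m × 0.002071 m. Contact area A = 0.002683 m × 0.002071 m = 5.556e-06 m².
Depth limit h_lim = 0.1360 mm = 1.360e-04 m.
Expressed in SI base units: W = 122.2 N, H = 2.117e+09 Pa, K = 6.145e-06.
Allowed volume V_lim = h_lim·A = 1.360e-04 · 5.556e-06 = 7.557e-10 m³.
Inverting, life L = V_lim·H/(K·W) = 7.557e-10 · 2.117e+09 / (6.145e-06 · 122.2) = 2130 m.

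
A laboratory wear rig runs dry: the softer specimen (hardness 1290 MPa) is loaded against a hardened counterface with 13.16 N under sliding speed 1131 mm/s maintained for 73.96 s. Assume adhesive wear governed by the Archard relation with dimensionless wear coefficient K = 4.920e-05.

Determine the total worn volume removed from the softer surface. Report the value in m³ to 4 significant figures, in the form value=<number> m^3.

value=4.198e-11 m^3

Intermediates appear rounded; each operation keeps full precision. Rounded once at the end, at four significant figures.
Convert: Sliding speed v = 1131 mm/s = 1.131 m/s. The distance L = v·t = 1.131 m/s × 73.96 s = 83.65 m.
Convert: Hardness H = 1290 MPa = 1.290e+09 Pa.
Expressed in SI base units: W = 13.16 N, H = 1.290e+09 Pa, K = 4.920e-05.
Wear volume V = K·W·L/H = 4.920e-05 · 13.16 · 83.65 / 1.290e+09 = 4.198e-11 m³.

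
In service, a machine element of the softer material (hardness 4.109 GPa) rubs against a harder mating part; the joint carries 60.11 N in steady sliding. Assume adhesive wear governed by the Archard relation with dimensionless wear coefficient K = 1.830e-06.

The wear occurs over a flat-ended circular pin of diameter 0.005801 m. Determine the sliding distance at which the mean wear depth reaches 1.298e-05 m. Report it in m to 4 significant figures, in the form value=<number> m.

value=1.281e+04 m

All working math runs at exact precision, and intermediate values are displayed rounded, and rounded once at the end: four significant digits.
Convert: Hardness H = 4.109 GPa = 4.109e+09 Pa.
Convert: Contact area A = π·d²/4 = π·(0.005801 m)²/4 = 2.643e-05 m².
Working in SI base units: W = 60.11 N, H = 4.109e+09 Pa, K = 1.830e-06.
Volume at the limit: V_lim = h_lim·A = 1.298e-05 · 2.643e-05 = 3.431e-10 m³.
Inverting, life L = V_lim·H/(K·W) = 3.431e-10 · 4.109e+09 / (1.830e-06 · 60.11) = 1.281e+04 m.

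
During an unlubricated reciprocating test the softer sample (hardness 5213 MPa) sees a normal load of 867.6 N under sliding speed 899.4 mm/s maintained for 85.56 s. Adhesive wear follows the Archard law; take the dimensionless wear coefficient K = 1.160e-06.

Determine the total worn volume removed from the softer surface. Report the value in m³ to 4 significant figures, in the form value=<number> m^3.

Intermediate values are displayed rounded — all working math holds full float precision; rounded just once: four significant digits.
Sliding speed v = 899.4 mm/s = 0.8994 m/s. Distance covered L = v·t = 0.8994 m/s × 85.56 s = 76.95 m.
Hardness H = 5213 MPa = 5.213e+09 Pa.
Restated in SI base units: W = 867.6 N, H = 5.213e+09 Pa, K = 1.160e-06.
Worn volume V = K·W·L/H = 1.160e-06 · 867.6 · 76.95 / 5.213e+09 = 1.486e-11 m³.

value=1.486e-11 m^3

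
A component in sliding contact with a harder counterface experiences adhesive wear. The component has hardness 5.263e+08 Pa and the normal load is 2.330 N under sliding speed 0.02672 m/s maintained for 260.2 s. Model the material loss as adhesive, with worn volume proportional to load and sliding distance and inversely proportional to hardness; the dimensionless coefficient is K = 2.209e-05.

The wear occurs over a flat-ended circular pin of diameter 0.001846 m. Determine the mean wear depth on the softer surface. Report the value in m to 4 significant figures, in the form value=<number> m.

Intermediate values are displayed rounded. Each operation keeps full precision. Rounded once at the end, at 4 significant figures.
Convert: Distance L = v·t = 0.02672 m/s × 260.2 s = 6.953 m.
Convert: Contact area A = π·d²/4 = π·(0.001846 m)²/4 = 2.676e-06 m².
SI base units throughout: W = 2.330 N, H = 5.263e+08 Pa, K = 2.209e-05.
By Archard's law, V = K·W·L/H = 2.209e-05 · 2.330 · 6.953 / 5.263e+08 = 6.799e-13 m³.
Depth of wear h = V/A = 6.799e-13 / 2.676e-06 = 2.540e-07 m.

value=2.540e-07 m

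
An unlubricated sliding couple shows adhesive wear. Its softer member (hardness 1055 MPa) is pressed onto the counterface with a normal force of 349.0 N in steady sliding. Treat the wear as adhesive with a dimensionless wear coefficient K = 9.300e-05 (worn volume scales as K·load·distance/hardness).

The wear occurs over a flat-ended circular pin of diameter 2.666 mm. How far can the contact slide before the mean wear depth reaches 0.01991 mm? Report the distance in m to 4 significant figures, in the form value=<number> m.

value=3.613 m

Every step carries exact precision. Intermediates are shown rounded — rounded just once to four significant figures.
Convert: Hardness H = 1055 MPa = 1.055e+09 Pa.
Convert: Pin diameter d = 2.666 mm = 0.002666 m. Contact area A = π·d²/4 = π·(0.002666 m)²/4 = 5.582e-06 m².
Convert: Depth limit h_lim = 0.01991 mm = 1.991e-05 m.
Working in SI base units: W = 349.0 N, H = 1.055e+09 Pa, K = 9.300e-05.
Limit volume V_lim = h_lim·A = 1.991e-05 · 5.582e-06 = 1.111e-10 m³.
So the life L = V_lim·H/(K·W) = 1.111e-10 · 1.055e+09 / (9.300e-05 · 349.0) = 3.613 m.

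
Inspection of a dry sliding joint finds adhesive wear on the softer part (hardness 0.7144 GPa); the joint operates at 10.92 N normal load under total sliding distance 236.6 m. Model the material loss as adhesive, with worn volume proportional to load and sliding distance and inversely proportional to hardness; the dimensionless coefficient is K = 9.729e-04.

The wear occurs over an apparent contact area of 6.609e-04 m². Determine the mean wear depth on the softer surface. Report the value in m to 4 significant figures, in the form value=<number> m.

Printed values are rounded. All working math maintains full float precision. Rounded once at the end, at 4 significant figures.
Hardness H = 0.7144 GPa = 7.144e+08 Pa.
Collected in SI base units: W = 10.92 N, H = 7.144e+08 Pa, K = 9.729e-04.
Archard volume V = K·W·L/H = 9.729e-04 · 10.92 · 236.6 / 7.144e+08 = 3.519e-09 m³.
Average depth h = V/A = 3.519e-09 / 6.609e-04 = 5.324e-06 m.

value=5.324e-06 m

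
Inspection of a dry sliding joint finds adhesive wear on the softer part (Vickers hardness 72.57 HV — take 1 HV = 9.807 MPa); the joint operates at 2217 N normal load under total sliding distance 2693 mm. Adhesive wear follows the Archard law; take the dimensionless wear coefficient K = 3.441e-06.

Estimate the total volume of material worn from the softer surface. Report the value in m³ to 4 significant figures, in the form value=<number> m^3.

Intermediate values are shown rounded. All working math holds full precision — rounded once at the end: 4 significant digits.
Path length L = 2693 mm = 2.693 m.
Hardness H = 72.57 HV × 9.807 MPa/HV = 711.7 MPa = 7.117e+08 Pa.
As SI base values: W = 2217 N, H = 7.117e+08 Pa, K = 3.441e-06.
Worn volume V = K·W·L/H = 3.441e-06 · 2217 · 2.693 / 7.117e+08 = 2.887e-11 m³.

value=2.887e-11 m^3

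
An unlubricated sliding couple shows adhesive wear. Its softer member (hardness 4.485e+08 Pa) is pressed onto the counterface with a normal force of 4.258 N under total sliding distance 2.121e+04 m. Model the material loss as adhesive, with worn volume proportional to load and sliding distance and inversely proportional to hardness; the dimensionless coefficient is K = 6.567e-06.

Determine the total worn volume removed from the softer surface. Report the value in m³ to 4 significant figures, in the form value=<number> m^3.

Intermediate values are shown rounded, and every step runs at full float precision — rounded just once: four significant digits.
Restated in SI base units: W = 4.258 N, H = 4.485e+08 Pa, K = 6.567e-06.
Archard volume V = K·W·L/H = 6.567e-06 · 4.258 · 2.121e+04 / 4.485e+08 = 1.322e-09 m³.

value=1.322e-09 m^3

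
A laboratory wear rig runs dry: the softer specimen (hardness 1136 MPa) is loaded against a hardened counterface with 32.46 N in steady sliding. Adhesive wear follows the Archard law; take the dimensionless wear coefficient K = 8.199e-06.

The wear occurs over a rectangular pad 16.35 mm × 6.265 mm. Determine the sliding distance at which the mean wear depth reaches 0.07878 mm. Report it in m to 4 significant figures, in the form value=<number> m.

value=3.444e+04 m

The intermediates appear rounded. All working math maintains exact precision; a single final rounding to 4 significant figures.
Convert: Hardness H = 1136 MPa = 1.136e+09 Pa.
Convert: Pad sides 16.35 mm × 6.265 mm = 0.01635 m × 0.006265 m. Contact area A = 0.01635 m × 0.006265 m = 1.024e-04 m².
Convert: Depth limit h_lim = 0.07878 mm = 7.878e-05 m.
Restated in SI base units: W = 32.46 N, H = 1.136e+09 Pa, K = 8.199e-06.
Allowed volume V_lim = h_lim·A = 7.878e-05 · 1.024e-04 = 8.070e-09 m³.
Thus life L = V_lim·H/(K·W) = 8.070e-09 · 1.136e+09 / (8.199e-06 · 32.46) = 3.444e+04 m.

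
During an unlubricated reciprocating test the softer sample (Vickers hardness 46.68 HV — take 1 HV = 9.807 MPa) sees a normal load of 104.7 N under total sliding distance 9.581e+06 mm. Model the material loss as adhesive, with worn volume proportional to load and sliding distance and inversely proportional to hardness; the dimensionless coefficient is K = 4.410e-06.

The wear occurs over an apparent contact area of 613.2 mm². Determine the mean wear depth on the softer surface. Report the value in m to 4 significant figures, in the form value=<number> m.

value=1.576e-05 m

Every step holds full float precision; intermediates are printed rounded — a single final rounding to 4 significant digits.
Path length L = 9.581e+06 mm = 9581 m.
Hardness H = 46.68 HV × 9.807 MPa/HV = 457.8 MPa = 4.578e+08 Pa.
Contact area A = 613.2 mm² = 6.132e-04 m².
Collected in SI base units: W = 104.7 N, H = 4.578e+08 Pa, K = 4.410e-06.
Volume removed: V = K·W·L/H = 4.410e-06 · 104.7 · 9581 / 4.578e+08 = 9.663e-09 m³.
Mean wear depth h = V/A = 9.663e-09 / 6.132e-04 = 1.576e-05 m.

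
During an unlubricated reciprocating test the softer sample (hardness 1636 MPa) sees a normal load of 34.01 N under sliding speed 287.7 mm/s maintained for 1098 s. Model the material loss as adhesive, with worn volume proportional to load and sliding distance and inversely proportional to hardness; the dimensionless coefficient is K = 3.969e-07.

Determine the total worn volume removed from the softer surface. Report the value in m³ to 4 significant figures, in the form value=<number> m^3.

Each operation runs at exact precision, and intermediate values appear rounded — rounded just once, at 4 significant digits.
Sliding speed v = 287.7 mm/s = 0.2877 m/s. The distance L = v·t = 0.2877 m/s × 1098 s = 315.9 m.
Hardness H = 1636 MPa = 1.636e+09 Pa.
SI base units throughout: W = 34.01 N, H = 1.636e+09 Pa, K = 3.969e-07.
Archard relation: V = K·W·L/H = 3.969e-07 · 34.01 · 315.9 / 1.636e+09 = 2.606e-12 m³.

value=2.606e-12 m^3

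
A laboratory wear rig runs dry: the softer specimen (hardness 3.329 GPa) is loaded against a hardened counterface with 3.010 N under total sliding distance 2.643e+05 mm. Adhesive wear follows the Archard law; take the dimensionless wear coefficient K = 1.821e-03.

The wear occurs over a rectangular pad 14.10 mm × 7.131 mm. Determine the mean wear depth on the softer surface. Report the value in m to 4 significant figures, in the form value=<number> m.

Printed values are rounded; all working math carries exact precision. Rounded once at the end to four significant figures.
Convert: Distance L = 2.643e+05 mm = 264.3 m.
Convert: Hardness H = 3.329 GPa = 3.329e+09 Pa.
Convert: Pad sides 14.10 mm × 7.131 mm = 0.01410 m × 0.007131 m. Contact area A = 0.01410 m × 0.007131 m = 1.005e-04 m².
In SI base units, W = 3.010 N, H = 3.329e+09 Pa, K = 1.821e-03.
Archard volume V = K·W·L/H = 1.821e-03 · 3.010 · 264.3 / 3.329e+09 = 4.352e-10 m³.
Mean depth h = V/A = 4.352e-10 / 1.005e-04 = 4.328e-06 m.

value=4.328e-06 m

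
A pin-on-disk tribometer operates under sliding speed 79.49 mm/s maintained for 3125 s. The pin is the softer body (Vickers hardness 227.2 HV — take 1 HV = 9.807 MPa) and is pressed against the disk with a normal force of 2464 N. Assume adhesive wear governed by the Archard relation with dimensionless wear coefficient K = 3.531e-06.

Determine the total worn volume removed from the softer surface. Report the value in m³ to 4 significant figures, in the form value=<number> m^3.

Intermediate values are displayed rounded, and all working math keeps exact precision, and rounded once at the end, at 4 significant figures.
Sliding speed v = 79.49 mm/s = 0.07949 m/s. Total distance L = v·t = 0.07949 m/s × 3125 s = 248.4 m.
Hardness H = 227.2 HV × 9.807 MPa/HV = 2228 MPa = 2.228e+09 Pa.
Restated in SI base units: W = 2464 N, H = 2.228e+09 Pa, K = 3.531e-06.
Volume removed: V = K·W·L/H = 3.531e-06 · 2464 · 248.4 / 2.228e+09 = 9.700e-10 m³.

value=9.700e-10 m^3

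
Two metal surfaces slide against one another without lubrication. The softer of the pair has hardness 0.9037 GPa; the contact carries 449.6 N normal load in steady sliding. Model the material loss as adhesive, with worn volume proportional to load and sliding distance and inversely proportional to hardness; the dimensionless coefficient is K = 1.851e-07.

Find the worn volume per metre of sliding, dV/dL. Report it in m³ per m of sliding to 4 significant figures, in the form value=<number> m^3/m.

Intermediate values appear rounded — the computation carries full float precision, and one last rounding: four significant digits.
Convert: Hardness H = 0.9037 GPa = 9.037e+08 Pa.
In SI base units, W = 449.6 N, H = 9.037e+08 Pa, K = 1.851e-07.
Rate of wear dV/dL = K·W/H (independent of L): 1.851e-07 · 449.6 / 9.037e+08 = 9.209e-14 m³/m.

value=9.209e-14 m^3/m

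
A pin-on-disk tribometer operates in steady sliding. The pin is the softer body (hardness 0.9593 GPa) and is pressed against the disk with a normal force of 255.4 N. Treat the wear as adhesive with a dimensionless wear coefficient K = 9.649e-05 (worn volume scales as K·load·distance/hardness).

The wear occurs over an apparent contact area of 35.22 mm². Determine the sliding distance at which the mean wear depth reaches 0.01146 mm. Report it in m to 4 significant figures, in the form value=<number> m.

Quoted intermediates are rounded; every step runs at exact precision — rounded once at the end, at 4 significant digits.
Hardness H = 0.9593 GPa = 9.593e+08 Pa.
Contact area A = 35.22 mm² = 3.522e-05 m².
Depth limit h_lim = 0.01146 mm = 1.146e-05 m.
SI base units throughout: W = 255.4 N, H = 9.593e+08 Pa, K = 9.649e-05.
Volume at the limit: V_lim = h_lim·A = 1.146e-05 · 3.522e-05 = 4.036e-10 m³.
So the life L = V_lim·H/(K·W) = 4.036e-10 · 9.593e+08 / (9.649e-05 · 255.4) = 15.71 m.

value=15.71 m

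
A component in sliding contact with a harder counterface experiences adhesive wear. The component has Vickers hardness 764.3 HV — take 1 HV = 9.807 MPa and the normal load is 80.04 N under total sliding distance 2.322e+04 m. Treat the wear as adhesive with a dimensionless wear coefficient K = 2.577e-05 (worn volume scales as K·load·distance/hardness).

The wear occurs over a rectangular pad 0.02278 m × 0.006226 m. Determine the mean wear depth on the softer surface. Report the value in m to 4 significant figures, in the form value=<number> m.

Shown intermediates are rounded. All arithmetic carries full precision; rounded once at the end, at 4 significant digits.
Hardness H = 764.3 HV × 9.807 MPa/HV = 7495 MPa = 7.495e+09 Pa.
Contact area A = 0.02278 m × 0.006226 m = 1.418e-04 m².
SI base units throughout: W = 80.04 N, H = 7.495e+09 Pa, K = 2.577e-05.
Archard relation: V = K·W·L/H = 2.577e-05 · 80.04 · 2.322e+04 / 7.495e+09 = 6.390e-09 m³.
Mean wear depth h = V/A = 6.390e-09 / 1.418e-04 = 4.505e-05 m.

value=4.505e-05 m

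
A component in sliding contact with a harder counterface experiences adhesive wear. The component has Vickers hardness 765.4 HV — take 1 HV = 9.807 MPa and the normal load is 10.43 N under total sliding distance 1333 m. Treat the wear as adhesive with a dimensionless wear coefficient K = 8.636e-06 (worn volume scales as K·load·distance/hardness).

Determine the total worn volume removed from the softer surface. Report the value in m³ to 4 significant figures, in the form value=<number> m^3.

value=1.600e-11 m^3

Every step holds exact precision. Intermediates are printed rounded; one final rounding, at four significant figures.
Convert: Hardness H = 765.4 HV × 9.807 MPa/HV = 7506 MPa = 7.506e+09 Pa.
SI base units throughout: W = 10.43 N, H = 7.506e+09 Pa, K = 8.636e-06.
Archard volume V = K·W·L/H = 8.636e-06 · 10.43 · 1333 / 7.506e+09 = 1.600e-11 m³.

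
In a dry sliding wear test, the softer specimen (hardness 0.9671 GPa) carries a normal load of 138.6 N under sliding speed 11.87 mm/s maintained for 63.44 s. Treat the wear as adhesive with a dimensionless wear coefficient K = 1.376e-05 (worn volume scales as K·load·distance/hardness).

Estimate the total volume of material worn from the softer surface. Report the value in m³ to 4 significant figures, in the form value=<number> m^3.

value=1.485e-12 m^3

The intermediates are displayed rounded; every step holds full precision — rounded just once, at 4 significant figures.
Convert: Sliding speed v = 11.87 mm/s = 0.01187 m/s. Path length L = v·t = 0.01187 m/s × 63.44 s = 0.7530 m.
Convert: Hardness H = 0.9671 GPa = 9.671e+08 Pa.
As SI base values: W = 138.6 N, H = 9.671e+08 Pa, K = 1.376e-05.
The Archard volume V = K·W·L/H = 1.376e-05 · 138.6 · 0.7530 / 9.671e+08 = 1.485e-12 m³.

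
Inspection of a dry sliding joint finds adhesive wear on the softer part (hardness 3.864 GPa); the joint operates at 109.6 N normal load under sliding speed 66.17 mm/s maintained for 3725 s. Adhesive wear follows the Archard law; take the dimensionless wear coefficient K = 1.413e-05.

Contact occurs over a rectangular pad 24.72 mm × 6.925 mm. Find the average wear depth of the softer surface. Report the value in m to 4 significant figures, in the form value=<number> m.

value=5.771e-07 m

The algebra holds full float precision. Quoted intermediates are rounded. Rounded once at the end: four significant figures.
Convert: Sliding speed v = 66.17 mm/s = 0.06617 m/s. Total distance L = v·t = 0.06617 m/s × 3725 s = 246.5 m.
Convert: Hardness H = 3.864 GPa = 3.864e+09 Pa.
Convert: Pad sides 24.72 mm × 6.925 mm = 0.02472 m × 0.006925 m. Contact area A = 0.02472 m × 0.006925 m = 1.712e-04 m².
Restated in SI base units: W = 109.6 N, H = 3.864e+09 Pa, K = 1.413e-05.
By Archard's law, V = K·W·L/H = 1.413e-05 · 109.6 · 246.5 / 3.864e+09 = 9.879e-11 m³.
Average depth h = V/A = 9.879e-11 / 1.712e-04 = 5.771e-07 m.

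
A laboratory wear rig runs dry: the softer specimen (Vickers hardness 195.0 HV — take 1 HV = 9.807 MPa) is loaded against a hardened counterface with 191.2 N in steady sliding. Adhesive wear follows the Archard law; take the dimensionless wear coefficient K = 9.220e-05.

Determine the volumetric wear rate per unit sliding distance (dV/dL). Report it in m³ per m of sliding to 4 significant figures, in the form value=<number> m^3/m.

All arithmetic holds full precision; intermediate values are shown rounded, and a single final rounding, at 4 significant digits.
Hardness H = 195.0 HV × 9.807 MPa/HV = 1912 MPa = 1.912e+09 Pa.
As SI base values: W = 191.2 N, H = 1.912e+09 Pa, K = 9.220e-05.
Volumetric rate dV/dL = K·W/H: 9.220e-05 · 191.2 / 1.912e+09 = 9.218e-12 m³/m.

value=9.218e-12 m^3/m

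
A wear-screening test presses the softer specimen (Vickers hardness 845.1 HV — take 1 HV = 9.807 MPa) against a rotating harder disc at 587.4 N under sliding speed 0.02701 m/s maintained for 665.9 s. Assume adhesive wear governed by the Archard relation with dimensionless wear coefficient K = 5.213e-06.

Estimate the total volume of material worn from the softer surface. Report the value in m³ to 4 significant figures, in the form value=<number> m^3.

All working math runs at exact precision, and intermediates are shown rounded — one last rounding to 4 significant digits.
Convert: Path length L = v·t = 0.02701 m/s × 665.9 s = 17.99 m.
Convert: Hardness H = 845.1 HV × 9.807 MPa/HV = 8288 MPa = 8.288e+09 Pa.
Working in SI base units: W = 587.4 N, H = 8.288e+09 Pa, K = 5.213e-06.
The Archard volume V = K·W·L/H = 5.213e-06 · 587.4 · 17.99 / 8.288e+09 = 6.645e-12 m³.

value=6.645e-12 m^3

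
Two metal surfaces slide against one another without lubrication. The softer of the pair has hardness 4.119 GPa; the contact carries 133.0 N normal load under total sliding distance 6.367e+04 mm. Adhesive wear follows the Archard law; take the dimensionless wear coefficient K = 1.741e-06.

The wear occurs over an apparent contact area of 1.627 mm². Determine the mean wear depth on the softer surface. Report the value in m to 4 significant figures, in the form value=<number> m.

value=2.200e-06 m

Intermediates are displayed rounded — every step carries full precision. Rounded once at the end, at four significant figures.
Distance L = 6.367e+04 mm = 63.67 m.
Hardness H = 4.119 GPa = 4.119e+09 Pa.
Contact area A = 1.627 mm² = 1.627e-06 m².
Collected in SI base units: W = 133.0 N, H = 4.119e+09 Pa, K = 1.741e-06.
Worn volume V = K·W·L/H = 1.741e-06 · 133.0 · 63.67 / 4.119e+09 = 3.579e-12 m³.
Wear depth h = V/A = 3.579e-12 / 1.627e-06 = 2.200e-06 m.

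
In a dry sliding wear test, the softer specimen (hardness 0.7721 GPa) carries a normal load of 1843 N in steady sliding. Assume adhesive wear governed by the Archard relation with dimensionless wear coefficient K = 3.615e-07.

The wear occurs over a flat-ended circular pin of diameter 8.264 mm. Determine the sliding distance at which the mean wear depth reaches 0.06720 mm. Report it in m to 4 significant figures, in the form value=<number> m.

value=4177 m

All working math runs at full precision; intermediates are shown rounded, and a lone final rounding to four significant digits.
Convert: Hardness H = 0.7721 GPa = 7.721e+08 Pa.
Convert: Pin diameter d = 8.264 mm = 0.008264 m. Contact area A = π·d²/4 = π·(0.008264 m)²/4 = 5.364e-05 m².
Convert: Depth limit h_lim = 0.06720 mm = 6.720e-05 m.
SI base units throughout: W = 1843 N, H = 7.721e+08 Pa, K = 3.615e-07.
Limit volume V_lim = h_lim·A = 6.720e-05 · 5.364e-05 = 3.604e-09 m³.
Sliding life L = V_lim·H/(K·W) = 3.604e-09 · 7.721e+08 / (3.615e-07 · 1843) = 4177 m.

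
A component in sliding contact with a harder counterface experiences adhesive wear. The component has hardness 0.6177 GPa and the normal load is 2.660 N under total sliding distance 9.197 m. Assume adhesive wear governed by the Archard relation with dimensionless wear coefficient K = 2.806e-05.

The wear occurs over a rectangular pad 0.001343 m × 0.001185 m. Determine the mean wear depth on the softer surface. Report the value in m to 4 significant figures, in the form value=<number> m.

value=6.983e-07 m

The algebra runs at exact precision, and the intermediates are printed rounded, and a single final rounding: four significant digits.
Hardness H = 0.6177 GPa = 6.177e+08 Pa.
Contact area A = 0.001343 m × 0.001185 m = 1.591e-06 m².
In SI base units: W = 2.660 N, H = 6.177e+08 Pa, K = 2.806e-05.
Volume removed: V = K·W·L/H = 2.806e-05 · 2.660 · 9.197 / 6.177e+08 = 1.111e-12 m³.
Average depth h = V/A = 1.111e-12 / 1.591e-06 = 6.983e-07 m.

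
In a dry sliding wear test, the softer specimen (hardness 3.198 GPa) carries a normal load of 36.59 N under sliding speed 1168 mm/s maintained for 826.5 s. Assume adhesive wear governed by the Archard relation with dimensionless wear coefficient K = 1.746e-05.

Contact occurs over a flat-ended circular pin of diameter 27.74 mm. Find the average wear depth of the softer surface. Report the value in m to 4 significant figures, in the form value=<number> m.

value=3.191e-07 m

Intermediate values are displayed rounded, and every step carries exact precision; one last rounding to 4 significant figures.
Convert: Sliding speed v = 1168 mm/s = 1.168 m/s. Distance covered L = v·t = 1.168 m/s × 826.5 s = 965.4 m.
Convert: Hardness H = 3.198 GPa = 3.198e+09 Pa.
Convert: Pin diameter d = 27.74 mm = 0.02774 m. Contact area A = π·d²/4 = π·(0.02774 m)²/4 = 6.044e-04 m².
In SI base units, W = 36.59 N, H = 3.198e+09 Pa, K = 1.746e-05.
The Archard volume V = K·W·L/H = 1.746e-05 · 36.59 · 965.4 / 3.198e+09 = 1.928e-10 m³.
Wear depth h = V/A = 1.928e-10 / 6.044e-04 = 3.191e-07 m.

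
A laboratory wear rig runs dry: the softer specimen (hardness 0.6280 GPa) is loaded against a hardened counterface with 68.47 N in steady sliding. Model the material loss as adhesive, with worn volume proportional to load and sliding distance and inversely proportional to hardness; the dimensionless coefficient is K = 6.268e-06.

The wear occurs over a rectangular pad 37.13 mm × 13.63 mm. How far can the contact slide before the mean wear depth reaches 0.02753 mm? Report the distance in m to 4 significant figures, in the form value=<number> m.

value=2.039e+04 m

The computation maintains exact precision. Intermediate values appear rounded; one last rounding: 4 significant digits.
Convert: Hardness H = 0.6280 GPa = 6.280e+08 Pa.
Convert: Pad sides 37.13 mm × 13.63 mm = 0.03713 m × 0.01363 m. Contact area A = 0.03713 m × 0.01363 m = 5.061e-04 m².
Convert: Depth limit h_lim = 0.02753 mm = 2.753e-05 m.
In SI base units, W = 68.47 N, H = 6.280e+08 Pa, K = 6.268e-06.
Volume at the limit: V_lim = h_lim·A = 2.753e-05 · 5.061e-04 = 1.393e-08 m³.
Life L = V_lim·H/(K·W) = 1.393e-08 · 6.280e+08 / (6.268e-06 · 68.47) = 2.039e+04 m.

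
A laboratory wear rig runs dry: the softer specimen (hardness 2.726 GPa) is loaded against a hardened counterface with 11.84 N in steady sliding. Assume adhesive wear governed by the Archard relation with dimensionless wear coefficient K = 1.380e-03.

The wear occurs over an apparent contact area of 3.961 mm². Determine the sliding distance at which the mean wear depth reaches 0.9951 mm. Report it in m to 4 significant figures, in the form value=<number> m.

All working math carries full float precision; intermediates are printed rounded; a lone final rounding: four significant figures.
Convert: Hardness H = 2.726 GPa = 2.726e+09 Pa.
Convert: Contact area A = 3.961 mm² = 3.961e-06 m².
Convert: Depth limit h_lim = 0.9951 mm = 9.951e-04 m.
In SI base units: W = 11.84 N, H = 2.726e+09 Pa, K = 1.380e-03.
Allowed volume V_lim = h_lim·A = 9.951e-04 · 3.961e-06 = 3.942e-09 m³.
Thus life L = V_lim·H/(K·W) = 3.942e-09 · 2.726e+09 / (1.380e-03 · 11.84) = 657.6 m.

value=657.6 m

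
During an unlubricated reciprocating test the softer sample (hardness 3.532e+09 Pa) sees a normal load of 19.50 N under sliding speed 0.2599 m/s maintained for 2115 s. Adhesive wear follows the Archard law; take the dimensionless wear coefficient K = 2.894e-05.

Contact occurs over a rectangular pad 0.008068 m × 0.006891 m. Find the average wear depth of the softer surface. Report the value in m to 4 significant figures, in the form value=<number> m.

Every step holds full precision; intermediate values appear rounded. Rounded once at the end to 4 significant digits.
Path length L = v·t = 0.2599 m/s × 2115 s = 549.7 m.
Contact area A = 0.008068 m × 0.006891 m = 5.560e-05 m².
In SI base units, W = 19.50 N, H = 3.532e+09 Pa, K = 2.894e-05.
Archard volume V = K·W·L/H = 2.894e-05 · 19.50 · 549.7 / 3.532e+09 = 8.783e-11 m³.
Average depth h = V/A = 8.783e-11 / 5.560e-05 = 1.580e-06 m.

value=1.580e-06 m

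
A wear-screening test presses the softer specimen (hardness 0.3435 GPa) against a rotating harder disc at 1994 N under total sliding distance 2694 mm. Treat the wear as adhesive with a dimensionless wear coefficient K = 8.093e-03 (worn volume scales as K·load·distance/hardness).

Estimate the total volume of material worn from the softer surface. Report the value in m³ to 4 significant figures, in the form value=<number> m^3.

value=1.266e-07 m^3

The algebra maintains exact precision — the intermediates appear rounded — one final rounding: 4 significant digits.
Sliding distance L = 2694 mm = 2.694 m.
Hardness H = 0.3435 GPa = 3.435e+08 Pa.
Collected in SI base units: W = 1994 N, H = 3.435e+08 Pa, K = 8.093e-03.
Worn volume V = K·W·L/H = 8.093e-03 · 1994 · 2.694 / 3.435e+08 = 1.266e-07 m³.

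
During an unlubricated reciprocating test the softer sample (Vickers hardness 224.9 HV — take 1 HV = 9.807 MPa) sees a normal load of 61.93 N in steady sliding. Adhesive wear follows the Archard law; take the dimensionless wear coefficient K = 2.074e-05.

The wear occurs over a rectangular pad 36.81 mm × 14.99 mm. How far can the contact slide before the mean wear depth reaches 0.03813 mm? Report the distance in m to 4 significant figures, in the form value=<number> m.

The algebra runs at full precision; intermediate values are shown rounded. Rounded once at the end to 4 significant digits.
Hardness H = 224.9 HV × 9.807 MPa/HV = 2206 MPa = 2.206e+09 Pa.
Pad sides 36.81 mm × 14.99 mm = 0.03681 m × 0.01499 m. Contact area A = 0.03681 m × 0.01499 m = 5.518e-04 m².
Depth limit h_lim = 0.03813 mm = 3.813e-05 m.
As SI base values: W = 61.93 N, H = 2.206e+09 Pa, K = 2.074e-05.
At the depth limit, V_lim = h_lim·A = 3.813e-05 · 5.518e-04 = 2.104e-08 m³.
So the life L = V_lim·H/(K·W) = 2.104e-08 · 2.206e+09 / (2.074e-05 · 61.93) = 3.613e+04 m.

value=3.613e+04 m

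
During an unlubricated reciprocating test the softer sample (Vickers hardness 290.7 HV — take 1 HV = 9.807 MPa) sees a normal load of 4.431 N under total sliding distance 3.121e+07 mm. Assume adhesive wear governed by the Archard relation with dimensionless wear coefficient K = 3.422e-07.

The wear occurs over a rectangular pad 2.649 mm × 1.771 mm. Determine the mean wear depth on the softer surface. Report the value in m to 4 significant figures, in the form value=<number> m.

value=3.538e-06 m

Each operation runs at full precision; intermediates are printed rounded — rounded just once to four significant digits.
Convert: Sliding distance L = 3.121e+07 mm = 3.121e+04 m.
Convert: Hardness H = 290.7 HV × 9.807 MPa/HV = 2851 MPa = 2.851e+09 Pa.
Convert: Pad sides 2.649 mm × 1.771 mm = 0.002649 m × 0.001771 m. Contact area A = 0.002649 m × 0.001771 m = 4.691e-06 m².
SI base units throughout: W = 4.431 N, H = 2.851e+09 Pa, K = 3.422e-07.
By Archard's law, V = K·W·L/H = 3.422e-07 · 4.431 · 3.121e+04 / 2.851e+09 = 1.660e-11 m³.
Average depth h = V/A = 1.660e-11 / 4.691e-06 = 3.538e-06 m.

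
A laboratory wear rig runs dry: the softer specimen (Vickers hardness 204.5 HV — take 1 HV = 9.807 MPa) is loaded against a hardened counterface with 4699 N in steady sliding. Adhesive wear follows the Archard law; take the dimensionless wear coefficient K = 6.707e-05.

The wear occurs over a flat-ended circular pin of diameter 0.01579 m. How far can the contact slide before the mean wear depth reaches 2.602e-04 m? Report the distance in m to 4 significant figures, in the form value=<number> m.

value=324.2 m

All working math runs at exact precision — the intermediates are printed rounded, and rounded once at the end, at four significant digits.
Hardness H = 204.5 HV × 9.807 MPa/HV = 2006 MPa = 2.006e+09 Pa.
Contact area A = π·d²/4 = π·(0.01579 m)²/4 = 1.958e-04 m².
Expressed in SI base units: W = 4699 N, H = 2.006e+09 Pa, K = 6.707e-05.
At the depth limit, V_lim = h_lim·A = 2.602e-04 · 1.958e-04 = 5.095e-08 m³.
Thus life L = V_lim·H/(K·W) = 5.095e-08 · 2.006e+09 / (6.707e-05 · 4699) = 324.2 m.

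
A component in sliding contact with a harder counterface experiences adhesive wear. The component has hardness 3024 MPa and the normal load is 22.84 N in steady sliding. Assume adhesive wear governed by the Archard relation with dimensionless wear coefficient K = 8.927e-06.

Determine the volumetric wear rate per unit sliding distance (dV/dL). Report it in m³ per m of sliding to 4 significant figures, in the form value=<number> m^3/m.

The intermediates are displayed rounded, and all working math holds full precision — one last rounding, at 4 significant figures.
Hardness H = 3024 MPa = 3.024e+09 Pa.
In SI base units: W = 22.84 N, H = 3.024e+09 Pa, K = 8.927e-06.
Sliding wear rate dV/dL = K·W/H, so: 8.927e-06 · 22.84 / 3.024e+09 = 6.742e-14 m³/m.

value=6.742e-14 m^3/m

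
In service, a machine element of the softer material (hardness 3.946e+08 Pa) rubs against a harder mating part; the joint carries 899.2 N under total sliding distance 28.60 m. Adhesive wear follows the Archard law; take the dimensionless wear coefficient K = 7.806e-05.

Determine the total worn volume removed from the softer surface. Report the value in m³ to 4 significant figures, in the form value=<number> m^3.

Shown intermediates are rounded. The algebra keeps full precision. Rounded just once: four significant digits.
As SI base values: W = 899.2 N, H = 3.946e+08 Pa, K = 7.806e-05.
Apply Archard: V = K·W·L/H = 7.806e-05 · 899.2 · 28.60 / 3.946e+08 = 5.087e-09 m³.

value=5.087e-09 m^3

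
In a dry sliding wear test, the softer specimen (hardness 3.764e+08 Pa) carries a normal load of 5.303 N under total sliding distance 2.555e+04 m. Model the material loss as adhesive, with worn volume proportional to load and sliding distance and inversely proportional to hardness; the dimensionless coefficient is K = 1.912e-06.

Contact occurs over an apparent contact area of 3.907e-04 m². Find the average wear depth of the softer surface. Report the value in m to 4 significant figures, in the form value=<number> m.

value=1.762e-06 m

The computation holds exact precision — the intermediates are printed rounded, and one last rounding, at 4 significant figures.
SI base units throughout: W = 5.303 N, H = 3.764e+08 Pa, K = 1.912e-06.
Archard relation: V = K·W·L/H = 1.912e-06 · 5.303 · 2.555e+04 / 3.764e+08 = 6.883e-10 m³.
Average depth h = V/A = 6.883e-10 / 3.907e-04 = 1.762e-06 m.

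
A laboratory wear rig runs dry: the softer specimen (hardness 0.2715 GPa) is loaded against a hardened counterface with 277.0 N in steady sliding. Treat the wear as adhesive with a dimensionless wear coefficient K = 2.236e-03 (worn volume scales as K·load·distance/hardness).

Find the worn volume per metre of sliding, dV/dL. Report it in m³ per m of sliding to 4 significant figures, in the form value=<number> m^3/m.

value=2.281e-09 m^3/m

Intermediate values are printed rounded; every step runs at full precision — a lone final rounding: 4 significant digits.
Convert: Hardness H = 0.2715 GPa = 2.715e+08 Pa.
Restated in SI base units: W = 277.0 N, H = 2.715e+08 Pa, K = 2.236e-03.
The wear rate dV/dL = K·W/H, so: 2.236e-03 · 277.0 / 2.715e+08 = 2.281e-09 m³/m.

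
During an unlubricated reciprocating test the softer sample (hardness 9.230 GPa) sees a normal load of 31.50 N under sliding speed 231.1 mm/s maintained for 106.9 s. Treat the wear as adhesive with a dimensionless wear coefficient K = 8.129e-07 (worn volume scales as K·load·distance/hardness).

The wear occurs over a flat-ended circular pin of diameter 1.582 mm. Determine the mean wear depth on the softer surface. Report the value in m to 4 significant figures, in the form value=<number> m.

value=3.487e-08 m

Each operation carries full precision — intermediate values appear rounded. Rounded once at the end to four significant figures.
Convert: Sliding speed v = 231.1 mm/s = 0.2311 m/s. Path length L = v·t = 0.2311 m/s × 106.9 s = 24.70 m.
Convert: Hardness H = 9.230 GPa = 9.230e+09 Pa.
Convert: Pin diameter d = 1.582 mm = 0.001582 m. Contact area A = π·d²/4 = π·(0.001582 m)²/4 = 1.966e-06 m².
SI base units throughout: W = 31.50 N, H = 9.230e+09 Pa, K = 8.129e-07.
Archard volume V = K·W·L/H = 8.129e-07 · 31.50 · 24.70 / 9.230e+09 = 6.854e-14 m³.
Mean depth h = V/A = 6.854e-14 / 1.966e-06 = 3.487e-08 m.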